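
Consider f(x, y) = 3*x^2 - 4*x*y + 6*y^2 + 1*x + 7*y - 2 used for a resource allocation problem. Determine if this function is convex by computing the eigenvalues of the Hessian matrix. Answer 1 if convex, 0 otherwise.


The Hessian of f(x,y) = 3*x^2 - 4*x*y + 6*y^2 + 1*x + 7*y - 2 is:
H = [[6, -4], [-4, 12]]
Trace = 6 + 12 = 18
Determinant = 6*12 - (-4)^2 = 56
Discriminant = (18)^2 - 4*56 = 100.0
Eigenvalues: lambda_1 = 4.0, lambda_2 = 14.0
The function is convex.

1


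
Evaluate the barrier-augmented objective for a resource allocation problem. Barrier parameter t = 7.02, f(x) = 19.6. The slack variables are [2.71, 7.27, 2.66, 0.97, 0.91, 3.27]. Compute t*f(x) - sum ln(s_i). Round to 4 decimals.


Step 1: Compute log-barrier.
ln values: [0.9969, 1.9838, 0.9783, -0.0305, -0.0943, 1.1848]
phi = -(0.9969 + 1.9838 + 0.9783 - 0.0305 - 0.0943 + 1.1848) = -5.0191
Step 2: Compute augmented objective.
t*f(x) = 7.02*19.6 = 137.592
Total = 137.592 - 5.0191 = 132.5729


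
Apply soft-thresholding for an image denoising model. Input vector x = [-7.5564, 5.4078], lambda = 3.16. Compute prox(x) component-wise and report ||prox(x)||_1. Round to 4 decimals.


Soft-thresholding with lambda = 3.16:
prox(-7.5564) = sign(-7.5564)*max(|-7.5564| - 3.16, 0) = -4.3964
prox(5.4078) = sign(5.4078)*max(|5.4078| - 3.16, 0) = 2.2478
prox(x) = [-4.3964, 2.2478]
||prox(x)||_1 = 4.3964 + 2.2478 = 6.6442


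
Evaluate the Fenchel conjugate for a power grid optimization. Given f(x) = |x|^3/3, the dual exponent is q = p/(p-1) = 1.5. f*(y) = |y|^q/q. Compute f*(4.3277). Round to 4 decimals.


The conjugate exponent q satisfies 1/p + 1/q = 1.
p = 3, so q = 3/(3 - 1) = 1.5
|y|^q = 4.3277^1.5 = 9.003
f*(4.3277) = 9.003 / 1.5 = 6.002


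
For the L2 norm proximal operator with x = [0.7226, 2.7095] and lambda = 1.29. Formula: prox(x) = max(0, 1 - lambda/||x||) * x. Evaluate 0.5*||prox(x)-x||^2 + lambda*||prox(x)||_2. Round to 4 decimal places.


Step 1: Compute ||x||.
||x|| = 2.8042
Step 2: Compute scaling factor.
scale = max(0, 1 - 1.29/2.8042) = 0.54
Step 3: prox(x) = [0.3902, 1.4631]
||prox(x)|| = 1.5142
Step 4: Proximal objective.
0.5*||prox-x||^2 = 0.8321
lambda*||prox|| = 1.9533
Total = 2.7854


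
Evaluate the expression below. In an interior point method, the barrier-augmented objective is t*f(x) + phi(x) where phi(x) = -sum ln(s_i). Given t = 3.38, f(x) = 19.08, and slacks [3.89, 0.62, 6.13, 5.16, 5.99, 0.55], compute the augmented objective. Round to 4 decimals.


Step 1: Compute log-barrier.
ln values: [1.3584, -0.478, 1.8132, 1.6409, 1.7901, -0.5978]
phi = -(1.3584 - 0.478 + 1.8132 + 1.6409 + 1.7901 - 0.5978) = -5.5268
Step 2: Compute augmented objective.
t*f(x) = 3.38*19.08 = 64.4904
Total = 64.4904 - 5.5268 = 58.9636


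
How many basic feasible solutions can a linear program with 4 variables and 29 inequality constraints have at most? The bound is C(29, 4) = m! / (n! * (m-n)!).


Each vertex corresponds to some choice of n active constraints out of m, so the number of vertices is at most C(m, n) = m! / (n!(m-n)!).
m = 29, n = 4
Numerator: 29 * 28 * 27 * 26
Denominator: 4! = 24
C(29, 4) = 23751


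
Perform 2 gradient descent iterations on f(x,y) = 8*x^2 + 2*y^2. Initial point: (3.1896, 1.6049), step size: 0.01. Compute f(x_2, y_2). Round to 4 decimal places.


Gradient descent on f(x,y) = 8*x^2 + 2*y^2.
Starting point: (3.1896, 1.6049), alpha = 0.01
Step 1: grad_x = 2*8*3.1896 = 51.0336, grad_y = 2*2*1.6049 = 6.4196
  x_1 = 3.1896 - 0.01*51.0336 = 2.6793
  y_1 = 1.6049 - 0.01*6.4196 = 1.5407
Step 2: grad_x = 2*8*2.6793 = 42.8682, grad_y = 2*2*1.5407 = 6.1628
  x_2 = 2.6793 - 0.01*42.8682 = 2.2506
  y_2 = 1.5407 - 0.01*6.1628 = 1.4791
f(2.2506, 1.4791) = 8*2.2506^2 + 2*1.4791^2 = 44.8963


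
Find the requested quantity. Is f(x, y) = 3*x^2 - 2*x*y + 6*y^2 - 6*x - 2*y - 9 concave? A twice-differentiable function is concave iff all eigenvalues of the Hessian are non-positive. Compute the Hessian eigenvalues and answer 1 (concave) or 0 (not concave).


The Hessian of f(x,y) = 3*x^2 - 2*x*y + 6*y^2 - 6*x - 2*y - 9 is:
H = [[6, -2], [-2, 12]]
Trace = 6 + 12 = 18
Determinant = 6*12 - (-2)^2 = 68
Discriminant = (18)^2 - 4*68 = 52.0
Eigenvalues: lambda_1 = 5.3944, lambda_2 = 12.6056
The function is not concave.

0


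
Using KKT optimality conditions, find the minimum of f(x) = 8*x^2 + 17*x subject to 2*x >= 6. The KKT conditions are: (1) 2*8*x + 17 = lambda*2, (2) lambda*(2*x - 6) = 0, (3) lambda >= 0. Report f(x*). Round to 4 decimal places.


Step 1: Try lambda = 0 (constraint inactive).
x_unc = -17/(2*8) = -1.0625
Check: 2*-1.0625 = -2.125 < 6 -- violated!
Step 2: Constraint must be active: 2*x = 6
x* = 6/2 = 3.0
lambda = (2*8*3.0 + 17)/2 = 32.5
Step 3: Compute optimal value.
f(x*) = 8*3.0^2 + 17*3.0 = 123.0


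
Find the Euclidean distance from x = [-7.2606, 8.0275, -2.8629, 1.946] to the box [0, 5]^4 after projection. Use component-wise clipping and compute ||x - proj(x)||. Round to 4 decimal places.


Project each component onto [0, 5].
clip(-7.2606) = 0.0, clip(8.0275) = 5.0, clip(-2.8629) = 0.0, clip(1.946) = 1.946
Projection = [0.0, 5.0, 0.0, 1.946]
Squared diffs: [52.7163, 9.1658, 8.1962, 0.0]
Distance = sqrt(70.0783) = 8.3713


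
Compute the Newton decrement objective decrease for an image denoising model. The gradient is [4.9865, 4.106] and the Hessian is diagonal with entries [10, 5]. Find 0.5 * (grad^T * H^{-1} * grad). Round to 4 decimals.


Step 1: H is diagonal, so H^(-1) * g = [0.4987, 0.8212].
Step 2: g^T H^(-1) g = sum_i g_i^2 / H_ii
  = (4.9865)^2/10 + (4.106)^2/5
  = 2.4865 + 3.3718 = 5.8584
Step 3: Objective decrease = 0.5 * g^T H^(-1) g = 2.9292


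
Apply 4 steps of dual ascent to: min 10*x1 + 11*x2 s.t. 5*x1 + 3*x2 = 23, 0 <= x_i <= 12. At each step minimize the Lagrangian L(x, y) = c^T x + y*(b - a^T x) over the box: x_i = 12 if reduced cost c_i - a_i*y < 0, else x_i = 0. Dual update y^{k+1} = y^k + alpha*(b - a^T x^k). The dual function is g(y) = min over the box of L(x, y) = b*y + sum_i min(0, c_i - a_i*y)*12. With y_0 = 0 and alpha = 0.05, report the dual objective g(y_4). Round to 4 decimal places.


Dual ascent for LP: min 10*x1 + 11*x2, 5*x1 + 3*x2 = 23, 0 <= x_i <= 12
Step 1: y^k = 0.0, reduced costs: (10.0, 11.0)
  x^k = (0.0, 0.0), subgradient = b - a^T x = 23.0
  y^{k+1} = 0.0 + 0.05*23.0 = 1.15
Step 2: y^k = 1.15, reduced costs: (4.25, 7.55)
  x^k = (0.0, 0.0), subgradient = b - a^T x = 23.0
  y^{k+1} = 1.15 + 0.05*23.0 = 2.3
Step 3: y^k = 2.3, reduced costs: (-1.5, 4.1)
  x^k = (12.0, 0.0), subgradient = b - a^T x = -37.0
  y^{k+1} = 2.3 + 0.05*-37.0 = 0.45
Step 4: y^k = 0.45, reduced costs: (7.75, 9.65)
  x^k = (0.0, 0.0), subgradient = b - a^T x = 23.0
  y^{k+1} = 0.45 + 0.05*23.0 = 1.6
Dual objective at y_4 = 1.6: reduced costs (2.0, 6.2), box minimizer x = (0.0, 0.0)
g(y_4) = b*y + (c1 - a1*y)*x1 + (c2 - a2*y)*x2 = 23*1.6 + 2.0*0.0 + 6.2*0.0 = 36.8 + 0.0 + 0.0 = 36.8


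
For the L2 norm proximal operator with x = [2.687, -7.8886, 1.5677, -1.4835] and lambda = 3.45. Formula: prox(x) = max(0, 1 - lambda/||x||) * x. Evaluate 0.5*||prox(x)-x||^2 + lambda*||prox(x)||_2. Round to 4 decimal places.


Step 1: Compute ||x||.
||x|| = 8.6086
Step 2: Compute scaling factor.
scale = max(0, 1 - 3.45/8.6086) = 0.5992
Step 3: prox(x) = [1.6102, -4.7272, 0.9394, -0.889]
||prox(x)|| = 5.1586
Step 4: Proximal objective.
0.5*||prox-x||^2 = 5.9513
lambda*||prox|| = 17.7972
Total = 23.7485


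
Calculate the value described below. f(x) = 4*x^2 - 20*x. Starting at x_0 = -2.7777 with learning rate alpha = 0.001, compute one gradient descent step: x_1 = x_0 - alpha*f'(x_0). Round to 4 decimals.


We compute the gradient at x_0 and apply the update.
f'(x) = 8*x - 20
f'(-2.7777) = 8*-2.7777 - 20 = -42.2216
x_1 = -2.7777 - 0.001*-42.2216 = -2.7355


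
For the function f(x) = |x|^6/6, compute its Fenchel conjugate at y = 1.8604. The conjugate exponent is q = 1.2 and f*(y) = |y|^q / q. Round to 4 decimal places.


The conjugate exponent q satisfies 1/p + 1/q = 1.
p = 6, so q = 6/(6 - 1) = 1.2
|y|^q = 1.8604^1.2 = 2.1063
f*(1.8604) = 2.1063 / 1.2 = 1.7553


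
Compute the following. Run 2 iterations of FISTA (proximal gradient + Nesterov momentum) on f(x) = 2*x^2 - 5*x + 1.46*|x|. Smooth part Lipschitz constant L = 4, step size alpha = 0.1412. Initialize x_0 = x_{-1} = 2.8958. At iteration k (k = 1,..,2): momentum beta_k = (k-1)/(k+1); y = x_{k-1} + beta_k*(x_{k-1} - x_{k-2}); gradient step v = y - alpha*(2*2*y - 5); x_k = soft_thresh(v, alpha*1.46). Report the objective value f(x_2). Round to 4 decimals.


FISTA on f(x) = 2*x^2 - 5*x + 1.46*|x|
L = 4, alpha = 0.1412
Iteration 1: beta = 0.0, y = 2.8958 + 0.0*(2.8958 - 2.8958) = 2.8958
  grad(y) = 6.5832, v = y - alpha*grad = 1.9663
  prox(v) = soft_thresh(1.9663, 0.2062) = 1.7601
Iteration 2: beta = 0.3333, y = 1.7601 + 0.3333*(1.7601 - 2.8958) = 1.3815
  grad(y) = 0.5261, v = y - alpha*grad = 1.3072
  prox(v) = soft_thresh(1.3072, 0.2062) = 1.1011
f(x_2) = 2*1.1011^2 - 5*1.1011 + 1.46*|1.1011| = -1.4731


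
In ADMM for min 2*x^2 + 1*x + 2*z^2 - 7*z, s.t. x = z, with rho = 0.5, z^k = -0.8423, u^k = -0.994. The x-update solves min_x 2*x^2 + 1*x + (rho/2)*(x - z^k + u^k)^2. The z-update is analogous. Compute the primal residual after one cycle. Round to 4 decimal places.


ADMM iteration with rho = 0.5, z^k = -0.8423, u^k = -0.994
Step 1: x-update.
Minimize 2*x^2 + 1*x + (0.5/2)*(x + 0.8423 - 0.994)^2
FOC: (2*2 + 0.5)*x = -1 + 0.5*(-0.8423 + 0.994)
x^{k+1} = -0.2054
Step 2: z-update.
Minimize 2*z^2 - 7*z + (0.5/2)*(-0.2054 - z - 0.994)^2
FOC: (2*2 + 0.5)*z = 7 + 0.5*(-0.2054 - 0.994)
z^{k+1} = 1.4223
Step 3: u-update.
u^{k+1} = -0.994 - 0.2054 - 1.4223 = -2.6217
Step 4: Primal residual = |-0.2054 - 1.4223| = 1.6277


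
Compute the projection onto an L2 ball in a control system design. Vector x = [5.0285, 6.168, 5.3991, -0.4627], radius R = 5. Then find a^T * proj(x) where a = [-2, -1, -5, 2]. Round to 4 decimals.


Step 1: Compute ||x|| (intermediates to 6 decimals).
||x|| = sqrt(5.0285^2 + 6.168^2 + 5.3991^2 + (-0.4627)^2) = 9.627794
Step 2: Project.
Since ||x|| > R, scale = R/||x|| = 5/9.627794 = 0.51933, proj(x) = scale * x
proj(x) = [2.611451, 3.203227, 2.803915, -0.240294]
Step 3: Dot product.
a^T * proj(x) = -2*2.611451 - 1*3.203227 - 5*2.803915 + 2*(-0.240294) = -22.9263


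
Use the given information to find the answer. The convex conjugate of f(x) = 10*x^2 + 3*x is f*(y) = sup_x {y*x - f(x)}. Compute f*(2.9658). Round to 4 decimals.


f*(y) = sup_x {y*x - a*x^2 - b*x} = sup_x {(y-b)*x - a*x^2}
FOC: (y - b) - 2a*x = 0 => x* = (y - b)/(2a)
x* = (2.9658 - 3)/(2*10) = -0.0017
f*(2.9658) = (y-b)^2/(4a) = (2.9658 - 3)^2/(4*10)
= 0.0012/40 = 0.0


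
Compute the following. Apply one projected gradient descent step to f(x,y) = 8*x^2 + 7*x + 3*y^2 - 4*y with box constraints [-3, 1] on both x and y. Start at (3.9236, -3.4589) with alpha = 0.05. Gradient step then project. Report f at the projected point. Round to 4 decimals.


Step 1: Compute gradient at (3.9236, -3.4589).
grad_x = 2*8*3.9236 + 7 = 69.7776
grad_y = 2*3*-3.4589 - 4 = -24.7534
Step 2: Gradient step.
x_raw = 3.9236 - 0.05*69.7776 = 0.4347
y_raw = -3.4589 - 0.05*-24.7534 = -2.2212
Step 3: Project onto [-3, 1].
x_proj = clip(0.4347) = 0.4347
y_proj = clip(-2.2212) = -2.2212
Step 4: Evaluate f.
f(0.4347, -2.2212) = 28.2414


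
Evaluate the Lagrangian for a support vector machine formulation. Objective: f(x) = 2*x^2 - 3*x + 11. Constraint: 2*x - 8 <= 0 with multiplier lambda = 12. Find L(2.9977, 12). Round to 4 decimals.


Step 1: Evaluate f(x).
f(2.9977) = 2*2.9977^2 - 3*2.9977 + 11 = 19.9793
Step 2: Evaluate g(x).
g(2.9977) = 2*2.9977 - 8 = -2.0046
Step 3: Compute Lagrangian.
L = 19.9793 + 12*-2.0046 = -4.0759


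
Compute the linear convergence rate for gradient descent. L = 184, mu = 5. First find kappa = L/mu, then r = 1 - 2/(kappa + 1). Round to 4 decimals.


Step 1: Compute the condition number.
kappa = L/mu = 184/5 = 36.8
Step 2: Compute the convergence rate.
r = 1 - 2/(kappa + 1) = 1 - 2*mu/(L + mu) = (L - mu)/(L + mu) = 179/189 = 0.9471


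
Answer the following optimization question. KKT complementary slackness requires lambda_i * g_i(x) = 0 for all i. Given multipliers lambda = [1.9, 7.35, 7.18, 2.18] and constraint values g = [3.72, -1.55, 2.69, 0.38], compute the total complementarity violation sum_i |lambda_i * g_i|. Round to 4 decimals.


KKT complementary slackness check:
lambda_1 * g_1 = 1.9 * 3.72 = 7.068
lambda_2 * g_2 = 7.35 * -1.55 = -11.3925
lambda_3 * g_3 = 7.18 * 2.69 = 19.3142
lambda_4 * g_4 = 2.18 * 0.38 = 0.8284
Total violation = 7.068 + 11.3925 + 19.3142 + 0.8284 = 38.6031


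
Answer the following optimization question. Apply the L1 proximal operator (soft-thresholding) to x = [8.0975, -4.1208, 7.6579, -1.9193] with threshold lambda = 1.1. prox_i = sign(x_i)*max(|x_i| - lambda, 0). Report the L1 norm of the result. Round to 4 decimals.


Soft-thresholding with lambda = 1.1:
prox(8.0975) = sign(8.0975)*max(|8.0975| - 1.1, 0) = 6.9975
prox(-4.1208) = sign(-4.1208)*max(|-4.1208| - 1.1, 0) = -3.0208
prox(7.6579) = sign(7.6579)*max(|7.6579| - 1.1, 0) = 6.5579
prox(-1.9193) = sign(-1.9193)*max(|-1.9193| - 1.1, 0) = -0.8193
prox(x) = [6.9975, -3.0208, 6.5579, -0.8193]
||prox(x)||_1 = 6.9975 + 3.0208 + 6.5579 + 0.8193 = 17.3955


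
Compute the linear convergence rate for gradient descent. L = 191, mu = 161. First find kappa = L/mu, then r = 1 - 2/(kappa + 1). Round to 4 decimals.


Step 1: Compute the condition number.
kappa = L/mu = 191/161 = 1.1863
Step 2: Compute the convergence rate.
r = 1 - 2/(kappa + 1) = 1 - 2*mu/(L + mu) = (L - mu)/(L + mu) = 30/352 = 0.0852


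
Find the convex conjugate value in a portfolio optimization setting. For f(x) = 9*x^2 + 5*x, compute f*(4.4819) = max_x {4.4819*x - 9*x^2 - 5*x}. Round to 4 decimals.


f*(y) = sup_x {y*x - a*x^2 - b*x} = sup_x {(y-b)*x - a*x^2}
FOC: (y - b) - 2a*x = 0 => x* = (y - b)/(2a)
x* = (4.4819 - 5)/(2*9) = -0.0288
f*(4.4819) = (y-b)^2/(4a) = (4.4819 - 5)^2/(4*9)
= 0.2684/36 = 0.0075


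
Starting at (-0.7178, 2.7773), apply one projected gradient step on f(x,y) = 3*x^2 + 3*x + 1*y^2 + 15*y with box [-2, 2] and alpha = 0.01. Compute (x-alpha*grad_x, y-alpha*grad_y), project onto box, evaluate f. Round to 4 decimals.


Step 1: Compute gradient at (-0.7178, 2.7773).
grad_x = 2*3*-0.7178 + 3 = -1.3068
grad_y = 2*1*2.7773 + 15 = 20.5546
Step 2: Gradient step.
x_raw = -0.7178 - 0.01*-1.3068 = -0.7047
y_raw = 2.7773 - 0.01*20.5546 = 2.5718
Step 3: Project onto [-2, 2].
x_proj = clip(-0.7047) = -0.7047
y_proj = clip(2.5718) = 2.0
Step 4: Evaluate f.
f(-0.7047, 2.0) = 33.3757


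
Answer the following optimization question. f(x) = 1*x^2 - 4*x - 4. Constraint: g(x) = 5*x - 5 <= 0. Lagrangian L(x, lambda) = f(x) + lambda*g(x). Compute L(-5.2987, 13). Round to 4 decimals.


Step 1: Evaluate f(x).
f(-5.2987) = 1*(-5.2987)^2 - 4*(-5.2987) - 4 = 45.271
Step 2: Evaluate g(x).
g(-5.2987) = 5*-5.2987 - 5 = -31.4935
Step 3: Compute Lagrangian.
L = 45.271 + 13*-31.4935 = -364.1445


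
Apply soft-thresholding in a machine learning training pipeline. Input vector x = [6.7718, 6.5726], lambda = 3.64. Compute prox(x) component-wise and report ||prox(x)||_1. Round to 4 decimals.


Soft-thresholding with lambda = 3.64:
prox(6.7718) = sign(6.7718)*max(|6.7718| - 3.64, 0) = 3.1318
prox(6.5726) = sign(6.5726)*max(|6.5726| - 3.64, 0) = 2.9326
prox(x) = [3.1318, 2.9326]
||prox(x)||_1 = 3.1318 + 2.9326 = 6.0644


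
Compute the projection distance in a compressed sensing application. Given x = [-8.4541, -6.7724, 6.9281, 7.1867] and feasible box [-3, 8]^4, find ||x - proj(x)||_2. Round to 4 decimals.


Project each component onto [-3, 8].
clip(-8.4541) = -3.0, clip(-6.7724) = -3.0, clip(6.9281) = 6.9281, clip(7.1867) = 7.1867
Projection = [-3.0, -3.0, 6.9281, 7.1867]
Squared diffs: [29.7472, 14.231, 0.0, 0.0]
Distance = sqrt(43.9782) = 6.6316


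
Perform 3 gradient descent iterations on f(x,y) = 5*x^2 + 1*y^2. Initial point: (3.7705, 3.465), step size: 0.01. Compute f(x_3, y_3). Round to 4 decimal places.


Gradient descent on f(x,y) = 5*x^2 + 1*y^2.
Starting point: (3.7705, 3.465), alpha = 0.01
Step 1: grad_x = 2*5*3.7705 = 37.705, grad_y = 2*1*3.465 = 6.93
  x_1 = 3.7705 - 0.01*37.705 = 3.3935
  y_1 = 3.465 - 0.01*6.93 = 3.3957
Step 2: grad_x = 2*5*3.3935 = 33.9345, grad_y = 2*1*3.3957 = 6.7914
  x_2 = 3.3935 - 0.01*33.9345 = 3.0541
  y_2 = 3.3957 - 0.01*6.7914 = 3.3278
Step 3: grad_x = 2*5*3.0541 = 30.5411, grad_y = 2*1*3.3278 = 6.6556
  x_3 = 3.0541 - 0.01*30.5411 = 2.7487
  y_3 = 3.3278 - 0.01*6.6556 = 3.2612
f(2.7487, 3.2612) = 5*2.7487^2 + 1*3.2612^2 = 48.4122


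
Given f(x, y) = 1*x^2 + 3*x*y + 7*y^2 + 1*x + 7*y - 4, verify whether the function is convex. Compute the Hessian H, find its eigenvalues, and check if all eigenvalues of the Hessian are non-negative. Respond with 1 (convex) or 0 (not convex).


The Hessian of f(x,y) = 1*x^2 + 3*x*y + 7*y^2 + 1*x + 7*y - 4 is:
H = [[2, 3], [3, 14]]
Trace = 2 + 14 = 16
Determinant = 2*14 - (3)^2 = 19
Discriminant = (16)^2 - 4*19 = 180.0
Eigenvalues: lambda_1 = 1.2918, lambda_2 = 14.7082
The function is convex.

1


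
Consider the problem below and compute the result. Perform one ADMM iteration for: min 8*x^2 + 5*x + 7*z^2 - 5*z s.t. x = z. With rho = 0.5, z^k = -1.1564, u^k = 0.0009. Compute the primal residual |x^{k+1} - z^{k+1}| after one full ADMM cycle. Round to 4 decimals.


ADMM iteration with rho = 0.5, z^k = -1.1564, u^k = 0.0009
Step 1: x-update.
Minimize 8*x^2 + 5*x + (0.5/2)*(x + 1.1564 + 0.0009)^2
FOC: (2*8 + 0.5)*x = -5 + 0.5*(-1.1564 - 0.0009)
x^{k+1} = -0.3381
Step 2: z-update.
Minimize 7*z^2 - 5*z + (0.5/2)*(-0.3381 - z + 0.0009)^2
FOC: (2*7 + 0.5)*z = 5 + 0.5*(-0.3381 + 0.0009)
z^{k+1} = 0.3332
Step 3: u-update.
u^{k+1} = 0.0009 - 0.3381 - 0.3332 = -0.6704
Step 4: Primal residual = |-0.3381 - 0.3332| = 0.6713


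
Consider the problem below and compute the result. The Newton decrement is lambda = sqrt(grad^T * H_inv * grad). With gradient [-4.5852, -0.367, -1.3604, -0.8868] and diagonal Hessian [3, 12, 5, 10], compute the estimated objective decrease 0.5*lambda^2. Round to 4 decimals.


Step 1: H is diagonal, so H^(-1) * g = [-1.5284, -0.0306, -0.2721, -0.0887].
Step 2: g^T H^(-1) g = sum_i g_i^2 / H_ii
  = (-4.5852)^2/3 + (-0.367)^2/12 + (-1.3604)^2/5 + (-0.8868)^2/10
  = 7.008 + 0.0112 + 0.3701 + 0.0786 = 7.468
Step 3: Objective decrease = 0.5 * g^T H^(-1) g = 3.734


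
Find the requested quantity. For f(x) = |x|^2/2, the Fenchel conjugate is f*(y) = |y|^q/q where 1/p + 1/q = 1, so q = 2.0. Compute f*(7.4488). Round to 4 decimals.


The conjugate exponent q satisfies 1/p + 1/q = 1.
p = 2, so q = 2/(2 - 1) = 2.0
|y|^q = 7.4488^2.0 = 55.4846
f*(7.4488) = 55.4846 / 2.0 = 27.7423


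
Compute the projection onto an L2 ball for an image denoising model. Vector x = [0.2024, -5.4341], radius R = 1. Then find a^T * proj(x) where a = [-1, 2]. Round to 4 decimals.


Step 1: Compute ||x|| (intermediates to 6 decimals).
||x|| = sqrt(0.2024^2 + (-5.4341)^2) = 5.437868
Step 2: Project.
Since ||x|| > R, scale = R/||x|| = 1/5.437868 = 0.183896, proj(x) = scale * x
proj(x) = [0.037221, -0.999309]
Step 3: Dot product.
a^T * proj(x) = -1*0.037221 + 2*(-0.999309) = -2.0358


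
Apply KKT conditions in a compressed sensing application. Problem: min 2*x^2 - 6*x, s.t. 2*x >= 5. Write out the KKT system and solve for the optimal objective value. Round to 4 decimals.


Step 1: Try lambda = 0 (constraint inactive).
x_unc = 6/(2*2) = 1.5
Check: 2*1.5 = 3.0 < 5 -- violated!
Step 2: Constraint must be active: 2*x = 5
x* = 5/2 = 2.5
lambda = (2*2*2.5 - 6)/2 = 2.0
Step 3: Compute optimal value.
f(x*) = 2*2.5^2 - 6*2.5 = -2.5


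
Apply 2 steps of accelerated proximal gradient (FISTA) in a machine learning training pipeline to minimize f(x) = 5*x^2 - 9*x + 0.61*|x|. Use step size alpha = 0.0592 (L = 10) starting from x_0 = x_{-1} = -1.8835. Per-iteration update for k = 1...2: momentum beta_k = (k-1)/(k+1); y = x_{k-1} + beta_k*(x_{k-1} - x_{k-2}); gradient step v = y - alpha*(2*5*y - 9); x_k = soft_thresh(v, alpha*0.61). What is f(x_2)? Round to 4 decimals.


FISTA on f(x) = 5*x^2 - 9*x + 0.61*|x|
L = 10, alpha = 0.0592
Iteration 1: beta = 0.0, y = -1.8835 + 0.0*(-1.8835 + 1.8835) = -1.8835
  grad(y) = -27.835, v = y - alpha*grad = -0.2357
  prox(v) = soft_thresh(-0.2357, 0.0361) = -0.1996
Iteration 2: beta = 0.3333, y = -0.1996 + 0.3333*(-0.1996 + 1.8835) = 0.3618
  grad(y) = -5.3824, v = y - alpha*grad = 0.6804
  prox(v) = soft_thresh(0.6804, 0.0361) = 0.6443
f(x_2) = 5*0.6443^2 - 9*0.6443 + 0.61*|0.6443| = -3.33


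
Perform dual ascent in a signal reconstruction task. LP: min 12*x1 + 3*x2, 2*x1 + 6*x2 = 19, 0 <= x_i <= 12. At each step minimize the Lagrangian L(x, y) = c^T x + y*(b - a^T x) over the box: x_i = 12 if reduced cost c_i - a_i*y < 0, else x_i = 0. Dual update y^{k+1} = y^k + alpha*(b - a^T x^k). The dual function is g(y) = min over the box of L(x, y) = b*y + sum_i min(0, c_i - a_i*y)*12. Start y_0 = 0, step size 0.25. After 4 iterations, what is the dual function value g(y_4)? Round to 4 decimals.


Dual ascent for LP: min 12*x1 + 3*x2, 2*x1 + 6*x2 = 19, 0 <= x_i <= 12
Step 1: y^k = 0.0, reduced costs: (12.0, 3.0)
  x^k = (0.0, 0.0), subgradient = b - a^T x = 19.0
  y^{k+1} = 0.0 + 0.25*19.0 = 4.75
Step 2: y^k = 4.75, reduced costs: (2.5, -25.5)
  x^k = (0.0, 12.0), subgradient = b - a^T x = -53.0
  y^{k+1} = 4.75 + 0.25*-53.0 = -8.5
Step 3: y^k = -8.5, reduced costs: (29.0, 54.0)
  x^k = (0.0, 0.0), subgradient = b - a^T x = 19.0
  y^{k+1} = -8.5 + 0.25*19.0 = -3.75
Step 4: y^k = -3.75, reduced costs: (19.5, 25.5)
  x^k = (0.0, 0.0), subgradient = b - a^T x = 19.0
  y^{k+1} = -3.75 + 0.25*19.0 = 1.0
Dual objective at y_4 = 1.0: reduced costs (10.0, -3.0), box minimizer x = (0.0, 12.0)
g(y_4) = b*y + (c1 - a1*y)*x1 + (c2 - a2*y)*x2 = 19*1.0 + 10.0*0.0 + (-3.0)*12.0 = 19.0 + 0.0 - 36.0 = -17.0


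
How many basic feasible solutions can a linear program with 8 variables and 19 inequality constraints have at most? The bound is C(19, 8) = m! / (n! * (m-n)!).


Each vertex corresponds to some choice of n active constraints out of m, so the number of vertices is at most C(m, n) = m! / (n!(m-n)!).
m = 19, n = 8
Numerator: 19 * 18 * 17 * 16 * 15 * 14 * 13 * 12
Denominator: 8! = 40320
C(19, 8) = 75582


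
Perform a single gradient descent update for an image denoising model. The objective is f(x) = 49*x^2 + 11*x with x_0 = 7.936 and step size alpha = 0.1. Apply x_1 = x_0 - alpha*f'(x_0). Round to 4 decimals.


We compute the gradient at x_0 and apply the update.
f'(x) = 98*x + 11
f'(7.936) = 98*7.936 + 11 = 788.728
x_1 = 7.936 - 0.1*788.728 = -70.9368


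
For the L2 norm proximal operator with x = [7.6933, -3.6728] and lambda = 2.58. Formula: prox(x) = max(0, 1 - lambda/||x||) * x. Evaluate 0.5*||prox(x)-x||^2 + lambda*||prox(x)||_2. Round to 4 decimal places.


Step 1: Compute ||x||.
||x|| = 8.525
Step 2: Compute scaling factor.
scale = max(0, 1 - 2.58/8.525) = 0.6974
Step 3: prox(x) = [5.365, -2.5613]
||prox(x)|| = 5.945
Step 4: Proximal objective.
0.5*||prox-x||^2 = 3.3282
lambda*||prox|| = 15.3381
Total = 18.6664


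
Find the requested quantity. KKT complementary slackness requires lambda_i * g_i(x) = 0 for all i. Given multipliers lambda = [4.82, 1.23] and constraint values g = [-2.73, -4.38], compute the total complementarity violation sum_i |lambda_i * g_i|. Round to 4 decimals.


KKT complementary slackness check:
lambda_1 * g_1 = 4.82 * -2.73 = -13.1586
lambda_2 * g_2 = 1.23 * -4.38 = -5.3874
Total violation = 13.1586 + 5.3874 = 18.546


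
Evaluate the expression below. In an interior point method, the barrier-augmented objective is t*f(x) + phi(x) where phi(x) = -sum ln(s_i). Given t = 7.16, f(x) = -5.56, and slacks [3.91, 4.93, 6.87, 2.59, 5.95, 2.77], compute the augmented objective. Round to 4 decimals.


Step 1: Compute log-barrier.
ln values: [1.3635, 1.5953, 1.9272, 0.9517, 1.7834, 1.0188]
phi = -(1.3635 + 1.5953 + 1.9272 + 0.9517 + 1.7834 + 1.0188) = -8.6399
Step 2: Compute augmented objective.
t*f(x) = 7.16*-5.56 = -39.8096
Total = -39.8096 - 8.6399 = -48.4495


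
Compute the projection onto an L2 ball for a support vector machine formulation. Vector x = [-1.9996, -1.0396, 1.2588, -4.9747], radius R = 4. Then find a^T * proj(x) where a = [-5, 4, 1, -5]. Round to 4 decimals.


Step 1: Compute ||x|| (intermediates to 6 decimals).
||x|| = sqrt((-1.9996)^2 + (-1.0396)^2 + 1.2588^2 + (-4.9747)^2) = 5.604586
Step 2: Project.
Since ||x|| > R, scale = R/||x|| = 4/5.604586 = 0.713701, proj(x) = scale * x
proj(x) = [-1.427117, -0.741964, 0.898407, -3.550448]
Step 3: Dot product.
a^T * proj(x) = -5*(-1.427117) + 4*(-0.741964) + 1*0.898407 - 5*(-3.550448) = 22.8184


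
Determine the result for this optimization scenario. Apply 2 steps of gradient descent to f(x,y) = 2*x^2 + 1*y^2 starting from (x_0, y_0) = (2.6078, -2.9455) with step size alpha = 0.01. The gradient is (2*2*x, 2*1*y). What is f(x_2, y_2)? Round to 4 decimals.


Gradient descent on f(x,y) = 2*x^2 + 1*y^2.
Starting point: (2.6078, -2.9455), alpha = 0.01
Step 1: grad_x = 2*2*2.6078 = 10.4312, grad_y = 2*1*-2.9455 = -5.891
  x_1 = 2.6078 - 0.01*10.4312 = 2.5035
  y_1 = -2.9455 - 0.01*-5.891 = -2.8866
Step 2: grad_x = 2*2*2.5035 = 10.014, grad_y = 2*1*-2.8866 = -5.7732
  x_2 = 2.5035 - 0.01*10.014 = 2.4033
  y_2 = -2.8866 - 0.01*-5.7732 = -2.8289
f(2.4033, -2.8289) = 2*2.4033^2 + 1*(-2.8289)^2 = 19.5546


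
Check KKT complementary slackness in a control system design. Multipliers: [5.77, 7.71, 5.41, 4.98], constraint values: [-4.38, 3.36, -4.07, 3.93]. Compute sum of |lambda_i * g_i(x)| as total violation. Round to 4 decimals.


KKT complementary slackness check:
lambda_1 * g_1 = 5.77 * -4.38 = -25.2726
lambda_2 * g_2 = 7.71 * 3.36 = 25.9056
lambda_3 * g_3 = 5.41 * -4.07 = -22.0187
lambda_4 * g_4 = 4.98 * 3.93 = 19.5714
Total violation = 25.2726 + 25.9056 + 22.0187 + 19.5714 = 92.7683


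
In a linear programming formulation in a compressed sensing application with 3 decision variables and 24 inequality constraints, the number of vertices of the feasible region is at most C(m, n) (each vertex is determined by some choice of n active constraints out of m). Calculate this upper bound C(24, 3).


Each vertex corresponds to some choice of n active constraints out of m, so the number of vertices is at most C(m, n) = m! / (n!(m-n)!).
m = 24, n = 3
Numerator: 24 * 23 * 22
Denominator: 3! = 6
C(24, 3) = 2024


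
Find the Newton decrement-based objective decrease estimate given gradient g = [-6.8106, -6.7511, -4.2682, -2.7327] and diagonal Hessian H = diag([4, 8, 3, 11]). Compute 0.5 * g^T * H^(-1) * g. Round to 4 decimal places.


Step 1: H is diagonal, so H^(-1) * g = [-1.7027, -0.8439, -1.4227, -0.2484].
Step 2: g^T H^(-1) g = sum_i g_i^2 / H_ii
  = (-6.8106)^2/4 + (-6.7511)^2/8 + (-4.2682)^2/3 + (-2.7327)^2/11
  = 11.5961 + 5.6972 + 6.0725 + 0.6789 = 24.0446
Step 3: Objective decrease = 0.5 * g^T H^(-1) g = 12.0223


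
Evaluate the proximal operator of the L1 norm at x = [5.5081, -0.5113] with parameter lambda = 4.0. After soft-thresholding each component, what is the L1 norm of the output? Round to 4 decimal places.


Soft-thresholding with lambda = 4.0:
prox(5.5081) = sign(5.5081)*max(|5.5081| - 4.0, 0) = 1.5081
prox(-0.5113) = sign(-0.5113)*max(|-0.5113| - 4.0, 0) = 0.0
prox(x) = [1.5081, 0.0]
||prox(x)||_1 = 1.5081 + 0.0 = 1.5081


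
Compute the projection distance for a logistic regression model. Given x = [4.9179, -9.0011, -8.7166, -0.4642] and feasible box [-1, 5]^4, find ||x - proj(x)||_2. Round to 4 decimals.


Project each component onto [-1, 5].
clip(4.9179) = 4.9179, clip(-9.0011) = -1.0, clip(-8.7166) = -1.0, clip(-0.4642) = -0.4642
Projection = [4.9179, -1.0, -1.0, -0.4642]
Squared diffs: [0.0, 64.0176, 59.5459, 0.0]
Distance = sqrt(123.5635) = 11.1159


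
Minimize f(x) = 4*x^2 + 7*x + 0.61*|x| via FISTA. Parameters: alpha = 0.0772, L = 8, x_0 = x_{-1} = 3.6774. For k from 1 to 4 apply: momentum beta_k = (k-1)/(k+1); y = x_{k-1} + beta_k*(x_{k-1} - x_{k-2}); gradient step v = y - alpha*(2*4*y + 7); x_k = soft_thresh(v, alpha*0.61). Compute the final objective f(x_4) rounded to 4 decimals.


FISTA on f(x) = 4*x^2 + 7*x + 0.61*|x|
L = 8, alpha = 0.0772
Iteration 1: beta = 0.0, y = 3.6774 + 0.0*(3.6774 - 3.6774) = 3.6774
  grad(y) = 36.4192, v = y - alpha*grad = 0.8658
  prox(v) = soft_thresh(0.8658, 0.0471) = 0.8187
Iteration 2: beta = 0.3333, y = 0.8187 + 0.3333*(0.8187 - 3.6774) = -0.1341
  grad(y) = 5.9269, v = y - alpha*grad = -0.5917
  prox(v) = soft_thresh(-0.5917, 0.0471) = -0.5446
Iteration 3: beta = 0.5, y = -0.5446 + 0.5*(-0.5446 - 0.8187) = -1.2263
  grad(y) = -2.8102, v = y - alpha*grad = -1.0093
  prox(v) = soft_thresh(-1.0093, 0.0471) = -0.9622
Iteration 4: beta = 0.6, y = -0.9622 + 0.6*(-0.9622 + 0.5446) = -1.2128
  grad(y) = -2.7025, v = y - alpha*grad = -1.0042
  prox(v) = soft_thresh(-1.0042, 0.0471) = -0.9571
f(x_4) = 4*(-0.9571)^2 + 7*(-0.9571) + 0.61*|-0.9571| = -2.4517


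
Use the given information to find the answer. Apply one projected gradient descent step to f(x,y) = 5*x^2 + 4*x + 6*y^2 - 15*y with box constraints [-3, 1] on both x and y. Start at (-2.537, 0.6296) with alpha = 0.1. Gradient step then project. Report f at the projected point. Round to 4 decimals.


Step 1: Compute gradient at (-2.537, 0.6296).
grad_x = 2*5*-2.537 + 4 = -21.37
grad_y = 2*6*0.6296 - 15 = -7.4448
Step 2: Gradient step.
x_raw = -2.537 - 0.1*-21.37 = -0.4
y_raw = 0.6296 - 0.1*-7.4448 = 1.3741
Step 3: Project onto [-3, 1].
x_proj = clip(-0.4) = -0.4
y_proj = clip(1.3741) = 1.0
Step 4: Evaluate f.
f(-0.4, 1.0) = -9.8


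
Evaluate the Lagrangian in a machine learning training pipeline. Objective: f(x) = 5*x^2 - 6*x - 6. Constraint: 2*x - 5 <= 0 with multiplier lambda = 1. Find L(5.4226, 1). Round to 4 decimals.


Step 1: Evaluate f(x).
f(5.4226) = 5*5.4226^2 - 6*5.4226 - 6 = 108.4874
Step 2: Evaluate g(x).
g(5.4226) = 2*5.4226 - 5 = 5.8452
Step 3: Compute Lagrangian.
L = 108.4874 + 1*5.8452 = 114.3326


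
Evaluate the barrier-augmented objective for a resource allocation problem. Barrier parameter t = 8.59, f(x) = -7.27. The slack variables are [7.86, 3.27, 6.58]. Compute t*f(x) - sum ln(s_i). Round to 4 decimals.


Step 1: Compute log-barrier.
ln values: [2.0618, 1.1848, 1.884]
phi = -(2.0618 + 1.1848 + 1.884) = -5.1306
Step 2: Compute augmented objective.
t*f(x) = 8.59*-7.27 = -62.4493
Total = -62.4493 - 5.1306 = -67.5799


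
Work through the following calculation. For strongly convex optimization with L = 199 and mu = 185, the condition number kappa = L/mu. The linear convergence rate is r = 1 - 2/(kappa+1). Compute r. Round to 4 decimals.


Step 1: Compute the condition number.
kappa = L/mu = 199/185 = 1.0757
Step 2: Compute the convergence rate.
r = 1 - 2/(kappa + 1) = 1 - 2*mu/(L + mu) = (L - mu)/(L + mu) = 14/384 = 0.0365


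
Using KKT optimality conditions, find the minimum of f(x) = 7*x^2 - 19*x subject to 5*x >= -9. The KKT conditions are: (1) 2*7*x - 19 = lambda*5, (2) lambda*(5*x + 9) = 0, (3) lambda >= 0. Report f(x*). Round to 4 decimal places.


Step 1: Try lambda = 0 (constraint inactive).
Stationarity: 2*7*x - 19 = 0
x* = 19/(2*7) = 19/14 = 1.3571 (rounded; the exact value 19/14 is used below)
Check constraint: 5*1.3571 = 6.7855 >= -9 -- satisfied.
Step 2: Compute optimal value.
f(x*) = 7*(19/14)^2 - 19*(19/14) = -12.8929


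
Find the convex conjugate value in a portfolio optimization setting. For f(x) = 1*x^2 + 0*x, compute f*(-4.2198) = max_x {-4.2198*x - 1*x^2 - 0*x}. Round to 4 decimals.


f*(y) = sup_x {y*x - a*x^2 - b*x} = sup_x {(y-b)*x - a*x^2}
FOC: (y - b) - 2a*x = 0 => x* = (y - b)/(2a)
x* = (-4.2198 - 0)/(2*1) = -2.1099
f*(-4.2198) = (y-b)^2/(4a) = (-4.2198 - 0)^2/(4*1)
= 17.8067/4 = 4.4517


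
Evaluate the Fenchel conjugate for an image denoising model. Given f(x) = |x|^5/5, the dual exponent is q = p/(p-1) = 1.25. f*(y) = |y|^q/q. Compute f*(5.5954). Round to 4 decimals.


The conjugate exponent q satisfies 1/p + 1/q = 1.
p = 5, so q = 5/(5 - 1) = 1.25
|y|^q = 5.5954^1.25 = 8.6058
f*(5.5954) = 8.6058 / 1.25 = 6.8846


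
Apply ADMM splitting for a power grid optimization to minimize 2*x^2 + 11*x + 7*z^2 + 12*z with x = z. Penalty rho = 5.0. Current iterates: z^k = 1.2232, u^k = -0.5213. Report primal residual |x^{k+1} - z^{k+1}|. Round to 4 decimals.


ADMM iteration with rho = 5.0, z^k = 1.2232, u^k = -0.5213
Step 1: x-update.
Minimize 2*x^2 + 11*x + (5.0/2)*(x - 1.2232 - 0.5213)^2
FOC: (2*2 + 5.0)*x = -11 + 5.0*(1.2232 + 0.5213)
x^{k+1} = -0.2531
Step 2: z-update.
Minimize 7*z^2 + 12*z + (5.0/2)*(-0.2531 - z - 0.5213)^2
FOC: (2*7 + 5.0)*z = -12 + 5.0*(-0.2531 - 0.5213)
z^{k+1} = -0.8354
Step 3: u-update.
u^{k+1} = -0.5213 - 0.2531 + 0.8354 = 0.061
Step 4: Primal residual = |-0.2531 + 0.8354| = 0.5823


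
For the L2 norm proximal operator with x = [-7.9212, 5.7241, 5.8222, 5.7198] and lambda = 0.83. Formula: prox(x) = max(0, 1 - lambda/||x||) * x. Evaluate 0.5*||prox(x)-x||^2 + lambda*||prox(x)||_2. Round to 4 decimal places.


Step 1: Compute ||x||.
||x|| = 12.7328
Step 2: Compute scaling factor.
scale = max(0, 1 - 0.83/12.7328) = 0.9348
Step 3: prox(x) = [-7.4048, 5.351, 5.4427, 5.347]
||prox(x)|| = 11.9028
Step 4: Proximal objective.
0.5*||prox-x||^2 = 0.3445
lambda*||prox|| = 9.8793
Total = 10.2238


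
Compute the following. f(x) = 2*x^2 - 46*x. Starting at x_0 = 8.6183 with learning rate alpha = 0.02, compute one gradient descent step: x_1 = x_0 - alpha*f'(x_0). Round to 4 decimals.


We compute the gradient at x_0 and apply the update.
f'(x) = 4*x - 46
f'(8.6183) = 4*8.6183 - 46 = -11.5268
x_1 = 8.6183 - 0.02*-11.5268 = 8.8488


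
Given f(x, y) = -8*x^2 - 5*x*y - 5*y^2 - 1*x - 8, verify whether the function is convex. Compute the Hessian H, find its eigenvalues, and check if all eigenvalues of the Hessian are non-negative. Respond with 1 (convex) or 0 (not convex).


The Hessian of f(x,y) = -8*x^2 - 5*x*y - 5*y^2 - 1*x - 8 is:
H = [[-16, -5], [-5, -10]]
Trace = -16 - 10 = -26
Determinant = -16*-10 - (-5)^2 = 135
Discriminant = (-26)^2 - 4*135 = 136.0
Eigenvalues: lambda_1 = -18.831, lambda_2 = -7.169
The function is not convex.

0


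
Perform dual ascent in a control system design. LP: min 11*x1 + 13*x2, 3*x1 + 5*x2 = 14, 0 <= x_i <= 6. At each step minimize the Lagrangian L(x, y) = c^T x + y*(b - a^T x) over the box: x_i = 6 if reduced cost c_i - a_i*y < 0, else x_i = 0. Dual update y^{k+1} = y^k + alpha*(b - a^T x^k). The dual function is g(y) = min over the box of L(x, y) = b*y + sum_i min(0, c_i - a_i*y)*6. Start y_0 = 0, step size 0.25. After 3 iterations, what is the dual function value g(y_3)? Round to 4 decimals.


Dual ascent for LP: min 11*x1 + 13*x2, 3*x1 + 5*x2 = 14, 0 <= x_i <= 6
Step 1: y^k = 0.0, reduced costs: (11.0, 13.0)
  x^k = (0.0, 0.0), subgradient = b - a^T x = 14.0
  y^{k+1} = 0.0 + 0.25*14.0 = 3.5
Step 2: y^k = 3.5, reduced costs: (0.5, -4.5)
  x^k = (0.0, 6.0), subgradient = b - a^T x = -16.0
  y^{k+1} = 3.5 + 0.25*-16.0 = -0.5
Step 3: y^k = -0.5, reduced costs: (12.5, 15.5)
  x^k = (0.0, 0.0), subgradient = b - a^T x = 14.0
  y^{k+1} = -0.5 + 0.25*14.0 = 3.0
Dual objective at y_3 = 3.0: reduced costs (2.0, -2.0), box minimizer x = (0.0, 6.0)
g(y_3) = b*y + (c1 - a1*y)*x1 + (c2 - a2*y)*x2 = 14*3.0 + 2.0*0.0 + (-2.0)*6.0 = 42.0 + 0.0 - 12.0 = 30.0


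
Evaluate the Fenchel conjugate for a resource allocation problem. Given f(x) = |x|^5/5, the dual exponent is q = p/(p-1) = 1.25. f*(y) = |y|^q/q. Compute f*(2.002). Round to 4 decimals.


The conjugate exponent q satisfies 1/p + 1/q = 1.
p = 5, so q = 5/(5 - 1) = 1.25
|y|^q = 2.002^1.25 = 2.3814
f*(2.002) = 2.3814 / 1.25 = 1.9051


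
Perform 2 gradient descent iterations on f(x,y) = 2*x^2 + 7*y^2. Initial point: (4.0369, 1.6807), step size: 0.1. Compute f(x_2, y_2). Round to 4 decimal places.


Gradient descent on f(x,y) = 2*x^2 + 7*y^2.
Starting point: (4.0369, 1.6807), alpha = 0.1
Step 1: grad_x = 2*2*4.0369 = 16.1476, grad_y = 2*7*1.6807 = 23.5298
  x_1 = 4.0369 - 0.1*16.1476 = 2.4221
  y_1 = 1.6807 - 0.1*23.5298 = -0.6723
Step 2: grad_x = 2*2*2.4221 = 9.6886, grad_y = 2*7*-0.6723 = -9.4119
  x_2 = 2.4221 - 0.1*9.6886 = 1.4533
  y_2 = -0.6723 - 0.1*-9.4119 = 0.2689
f(1.4533, 0.2689) = 2*1.4533^2 + 7*0.2689^2 = 4.7303


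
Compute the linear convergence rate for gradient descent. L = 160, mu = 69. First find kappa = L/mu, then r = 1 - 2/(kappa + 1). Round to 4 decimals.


Step 1: Compute the condition number.
kappa = L/mu = 160/69 = 2.3188
Step 2: Compute the convergence rate.
r = 1 - 2/(kappa + 1) = 1 - 2*mu/(L + mu) = (L - mu)/(L + mu) = 91/229 = 0.3974


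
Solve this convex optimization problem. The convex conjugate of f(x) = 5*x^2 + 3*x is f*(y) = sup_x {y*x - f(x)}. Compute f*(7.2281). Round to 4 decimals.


f*(y) = sup_x {y*x - a*x^2 - b*x} = sup_x {(y-b)*x - a*x^2}
FOC: (y - b) - 2a*x = 0 => x* = (y - b)/(2a)
x* = (7.2281 - 3)/(2*5) = 0.4228
f*(7.2281) = (y-b)^2/(4a) = (7.2281 - 3)^2/(4*5)
= 17.8768/20 = 0.8938


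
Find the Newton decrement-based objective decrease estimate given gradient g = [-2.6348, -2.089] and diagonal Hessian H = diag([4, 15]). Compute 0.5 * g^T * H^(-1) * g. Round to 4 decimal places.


Step 1: H is diagonal, so H^(-1) * g = [-0.6587, -0.1393].
Step 2: g^T H^(-1) g = sum_i g_i^2 / H_ii
  = (-2.6348)^2/4 + (-2.089)^2/15
  = 1.7355 + 0.2909 = 2.0265
Step 3: Objective decrease = 0.5 * g^T H^(-1) g = 1.0132


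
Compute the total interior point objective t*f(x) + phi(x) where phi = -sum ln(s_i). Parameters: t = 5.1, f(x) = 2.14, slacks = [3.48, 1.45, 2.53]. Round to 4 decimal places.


Step 1: Compute log-barrier.
ln values: [1.247, 0.3716, 0.9282]
phi = -(1.247 + 0.3716 + 0.9282) = -2.5468
Step 2: Compute augmented objective.
t*f(x) = 5.1*2.14 = 10.914
Total = 10.914 - 2.5468 = 8.3672


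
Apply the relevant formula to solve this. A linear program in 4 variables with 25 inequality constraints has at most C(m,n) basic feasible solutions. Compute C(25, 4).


Each vertex corresponds to some choice of n active constraints out of m, so the number of vertices is at most C(m, n) = m! / (n!(m-n)!).
m = 25, n = 4
Numerator: 25 * 24 * 23 * 22
Denominator: 4! = 24
C(25, 4) = 12650


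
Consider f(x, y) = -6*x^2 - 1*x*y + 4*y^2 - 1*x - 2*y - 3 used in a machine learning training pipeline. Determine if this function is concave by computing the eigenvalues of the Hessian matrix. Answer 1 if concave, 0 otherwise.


The Hessian of f(x,y) = -6*x^2 - 1*x*y + 4*y^2 - 1*x - 2*y - 3 is:
H = [[-12, -1], [-1, 8]]
Trace = -12 + 8 = -4
Determinant = -12*8 - (-1)^2 = -97
Discriminant = (-4)^2 - 4*-97 = 404.0
Eigenvalues: lambda_1 = -12.0499, lambda_2 = 8.0499
The function is not concave.

0


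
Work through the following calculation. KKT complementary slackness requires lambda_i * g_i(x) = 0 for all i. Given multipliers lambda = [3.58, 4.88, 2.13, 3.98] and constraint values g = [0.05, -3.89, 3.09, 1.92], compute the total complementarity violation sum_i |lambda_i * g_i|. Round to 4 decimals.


KKT complementary slackness check:
lambda_1 * g_1 = 3.58 * 0.05 = 0.179
lambda_2 * g_2 = 4.88 * -3.89 = -18.9832
lambda_3 * g_3 = 2.13 * 3.09 = 6.5817
lambda_4 * g_4 = 3.98 * 1.92 = 7.6416
Total violation = 0.179 + 18.9832 + 6.5817 + 7.6416 = 33.3855


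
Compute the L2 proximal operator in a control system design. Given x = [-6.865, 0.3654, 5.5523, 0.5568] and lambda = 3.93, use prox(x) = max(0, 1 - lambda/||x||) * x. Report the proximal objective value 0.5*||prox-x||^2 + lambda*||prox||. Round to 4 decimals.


Step 1: Compute ||x||.
||x|| = 8.8544
Step 2: Compute scaling factor.
scale = max(0, 1 - 3.93/8.8544) = 0.5562
Step 3: prox(x) = [-3.818, 0.2032, 3.0879, 0.3097]
||prox(x)|| = 4.9244
Step 4: Proximal objective.
0.5*||prox-x||^2 = 7.7225
lambda*||prox|| = 19.3529
Total = 27.0752


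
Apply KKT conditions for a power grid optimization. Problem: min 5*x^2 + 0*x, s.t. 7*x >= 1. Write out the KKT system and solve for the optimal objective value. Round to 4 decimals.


Step 1: Try lambda = 0 (constraint inactive).
x_unc = 0/(2*5) = 0.0
Check: 7*0.0 = 0.0 < 1 -- violated!
Step 2: Constraint must be active: 7*x = 1
x* = 1/7 = 0.1429 (rounded; the exact value 1/7 is used below)
lambda = (2*5*(1/7) + 0)/7 = 0.2041
Step 3: Compute optimal value.
f(x*) = 5*(1/7)^2 + 0*(1/7) = 0.102
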